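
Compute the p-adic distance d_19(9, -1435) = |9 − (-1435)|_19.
d_19(9, -1435) = 1/361

Step 1 — x − y = 9 − (-1435) = 1444. Step 2 — v_19(1444) = 2 (factor: 1444 = (19^2 · 4); the sign does not affect v_p). Step 3 — |x − y|_19 = 19^{-2} = 1/361.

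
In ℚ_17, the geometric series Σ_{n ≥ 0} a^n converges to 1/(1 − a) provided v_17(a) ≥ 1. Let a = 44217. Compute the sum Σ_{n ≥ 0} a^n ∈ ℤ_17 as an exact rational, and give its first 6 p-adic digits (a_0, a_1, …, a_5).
Σ a^n = 1/(1 − a) = -1/44216;  first 6 digits = (1, 0, 0, 9, 0, 0)

v_17(a) = 3 ≥ 1, so the series converges in ℤ_17 to 1/(1 − a) = 1/(1 − 44217) = -1/44216. Expand this rational in ℤ_17: compute digits iteratively via d_i = x_i mod 17, x_{i+1} = (x_i − d_i)/17. The first 6 digits are (1, 0, 0, 9, 0, 0).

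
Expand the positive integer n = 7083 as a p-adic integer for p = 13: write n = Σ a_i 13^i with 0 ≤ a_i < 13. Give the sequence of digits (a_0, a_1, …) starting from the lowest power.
(a_0, a_1, …) = (11, 11, 2, 3)

Repeated division by 13 gives the digits low-to-high: 7083 = 11 + 11·13^1 + 2·13^2 + 3·13^3. Digit sequence: (11, 11, 2, 3).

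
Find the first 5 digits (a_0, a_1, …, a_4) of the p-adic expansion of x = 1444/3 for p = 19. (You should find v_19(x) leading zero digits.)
(a_0, …, a_4) = (0, 0, 14, 12, 12)

v_19(1444/3) = 2, so a_0 = ... = a_1 = 0. Factor out: x = 19^2 · u with u = 4/3 a unit in ℤ_19. Expand u iteratively via a_{v+i} = u_i mod 19, u_{i+1} = (u_i − a_{v+i})/19:
  u_0 = 4/3;  a_2 = 14;  u_1 = (u_0 − 14)/19 = -2/3
  u_1 = -2/3;  a_3 = 12;  u_2 = (u_1 − 12)/19 = -2/3
  u_2 = -2/3;  a_4 = 12;  u_3 = (u_2 − 12)/19 = -2/3
Digits: (0, 0, 14, 12, 12).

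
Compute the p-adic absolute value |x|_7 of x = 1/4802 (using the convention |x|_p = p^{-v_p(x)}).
|1/4802|_7 = 2401

Step 1 — compute v_7(x) by factoring powers of 7 out of the numerator and denominator: v_7(1/4802) = -4. Step 2 — apply |x|_p = p^{-v_p(x)} = 7^{4} = 2401.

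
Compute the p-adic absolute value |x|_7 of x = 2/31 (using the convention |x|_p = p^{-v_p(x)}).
|2/31|_7 = 1

Step 1 — compute v_7(x) by factoring powers of 7 out of the numerator and denominator: v_7(2/31) = 0. Step 2 — apply |x|_p = p^{-v_p(x)} = 7^{0} = 1.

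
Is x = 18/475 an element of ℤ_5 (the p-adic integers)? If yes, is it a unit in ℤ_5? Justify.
x ∉ ℤ_5 (v_5(x) = -2 < 0)

ℤ_5 = {x ∈ ℚ_5 : v_5(x) ≥ 0} and ℤ_5^× = {x ∈ ℤ_5 : v_5(x) = 0}. Here v_5(18/475) = v_5(num) − v_5(den) = -2; compare against these criteria.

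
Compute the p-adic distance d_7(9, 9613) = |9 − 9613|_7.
d_7(9, 9613) = 1/2401

Step 1 — x − y = 9 − 9613 = -9604. Step 2 — v_7(-9604) = 4 (factor: -9604 = −(7^4 · 4); the sign does not affect v_p). Step 3 — |x − y|_7 = 7^{-4} = 1/2401.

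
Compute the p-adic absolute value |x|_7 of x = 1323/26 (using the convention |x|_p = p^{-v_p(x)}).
|1323/26|_7 = 1/49

Step 1 — compute v_7(x) by factoring powers of 7 out of the numerator and denominator: v_7(1323/26) = 2. Step 2 — apply |x|_p = p^{-v_p(x)} = 7^{-2} = 1/49.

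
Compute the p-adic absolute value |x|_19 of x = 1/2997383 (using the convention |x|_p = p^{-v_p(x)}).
|1/2997383|_19 = 130321

Step 1 — compute v_19(x) by factoring powers of 19 out of the numerator and denominator: v_19(1/2997383) = -4. Step 2 — apply |x|_p = p^{-v_p(x)} = 19^{4} = 130321.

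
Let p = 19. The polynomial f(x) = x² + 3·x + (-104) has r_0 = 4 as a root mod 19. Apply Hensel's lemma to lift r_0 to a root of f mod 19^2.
r_1 = 175 (mod 361)

Hensel: r_{i+1} = r_i − f(r_i)·(f′(r_i))^{-1} mod 19^{i+2}, f′(x) = 2x + 3. Iterate:
  r_0 = 4 (mod 19)
  r_1 = 175 (mod 361)
Final: r = 175 satisfies f(r) ≡ 0 mod 19^2.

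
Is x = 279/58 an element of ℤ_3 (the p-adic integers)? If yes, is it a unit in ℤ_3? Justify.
x ∈ ℤ_3 but not a unit; v_3(x) = 2 > 0

ℤ_3 = {x ∈ ℚ_3 : v_3(x) ≥ 0} and ℤ_3^× = {x ∈ ℤ_3 : v_3(x) = 0}. Here v_3(279/58) = v_3(num) − v_3(den) = 2; compare against these criteria.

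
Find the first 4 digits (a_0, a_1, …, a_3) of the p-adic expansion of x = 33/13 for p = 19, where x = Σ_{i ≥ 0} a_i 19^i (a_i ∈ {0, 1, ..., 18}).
(a_0, …, a_3) = (4, 16, 5, 7)

v_19(33/13) = 0 (numerator and denominator both coprime to 19), so x ∈ ℤ_19^×. Compute digits iteratively via a_i = x_i mod 19, x_{i+1} = (x_i − a_i)/19, with x_0 = x:
  x_0 = 33/13;  a_0 = 4;  x_1 = (x_0 − 4)/19 = -1/13
  x_1 = -1/13;  a_1 = 16;  x_2 = (x_1 − 16)/19 = -11/13
  x_2 = -11/13;  a_2 = 5;  x_3 = (x_2 − 5)/19 = -4/13
  x_3 = -4/13;  a_3 = 7;  x_4 = (x_3 − 7)/19 = -5/13
Digits: (4, 16, 5, 7).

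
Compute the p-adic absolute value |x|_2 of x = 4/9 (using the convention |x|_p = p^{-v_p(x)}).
|4/9|_2 = 1/4

Step 1 — compute v_2(x) by factoring powers of 2 out of the numerator and denominator: v_2(4/9) = 2. Step 2 — apply |x|_p = p^{-v_p(x)} = 2^{-2} = 1/4.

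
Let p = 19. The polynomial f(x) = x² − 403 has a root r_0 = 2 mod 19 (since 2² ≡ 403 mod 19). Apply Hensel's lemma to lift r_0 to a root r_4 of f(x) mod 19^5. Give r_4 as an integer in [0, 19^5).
r_4 = 1313149 (mod 2476099)

Hensel's recurrence: r_{i+1} = r_i − f(r_i)·(f′(r_i))^{-1} mod 19^{i+2}, with f′(x) = 2x. Iterate:
  r_0 = 2 (mod 19)
  r_1 = 192 (mod 361)
  r_2 = 3080 (mod 6859)
  r_3 = 9939 (mod 130321)
  r_4 = 1313149 (mod 2476099)
Final: r_4 = 1313149, and one checks f(r_4) ≡ 0 mod 19^5.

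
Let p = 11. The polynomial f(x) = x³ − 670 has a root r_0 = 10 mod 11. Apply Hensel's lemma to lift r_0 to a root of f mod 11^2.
r_1 = 21 (mod 121)

Hensel: r_{i+1} = r_i − f(r_i)/f′(r_i) mod 11^{i+2}, where f′(x) = 3x². Iterate:
  r_0 = 10 (mod 11)
  r_1 = 21 (mod 121)
Final: r = 21 with f(r) ≡ 0 mod 11^2.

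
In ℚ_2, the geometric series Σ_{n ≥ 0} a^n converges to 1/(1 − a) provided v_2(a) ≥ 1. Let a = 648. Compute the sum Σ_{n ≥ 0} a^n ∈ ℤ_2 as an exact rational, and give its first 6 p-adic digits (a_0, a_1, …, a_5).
Σ a^n = 1/(1 − a) = -1/647;  first 6 digits = (1, 0, 0, 1, 0, 0)

v_2(a) = 3 ≥ 1, so the series converges in ℤ_2 to 1/(1 − a) = 1/(1 − 648) = -1/647. Expand this rational in ℤ_2: compute digits iteratively via d_i = x_i mod 2, x_{i+1} = (x_i − d_i)/2. The first 6 digits are (1, 0, 0, 1, 0, 0).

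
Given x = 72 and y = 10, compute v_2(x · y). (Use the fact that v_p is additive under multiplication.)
v_2(720) = 4

v_p(x) = 3 (factor: 72 = 2^3 · 9); v_p(y) = 1 (factor: 10 = 2^1 · 5). Additivity: v_p(xy) = v_p(x) + v_p(y) = 3 + 1 = 4. (Direct check: xy = 720 = 2^4 · (45).)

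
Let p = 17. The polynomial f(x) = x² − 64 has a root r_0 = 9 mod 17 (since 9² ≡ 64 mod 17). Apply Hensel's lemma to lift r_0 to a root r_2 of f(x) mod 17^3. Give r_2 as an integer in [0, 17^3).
r_2 = 4905 (mod 4913)

Hensel's recurrence: r_{i+1} = r_i − f(r_i)·(f′(r_i))^{-1} mod 17^{i+2}, with f′(x) = 2x. Iterate:
  r_0 = 9 (mod 17)
  r_1 = 281 (mod 289)
  r_2 = 4905 (mod 4913)
Final: r_2 = 4905, and one checks f(r_2) ≡ 0 mod 17^3.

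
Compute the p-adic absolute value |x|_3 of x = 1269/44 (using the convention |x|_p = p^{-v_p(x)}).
|1269/44|_3 = 1/27

Step 1 — compute v_3(x) by factoring powers of 3 out of the numerator and denominator: v_3(1269/44) = 3. Step 2 — apply |x|_p = p^{-v_p(x)} = 3^{-3} = 1/27.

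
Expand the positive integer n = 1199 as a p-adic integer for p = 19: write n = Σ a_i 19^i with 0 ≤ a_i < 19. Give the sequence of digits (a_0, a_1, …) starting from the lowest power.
(a_0, a_1, …) = (2, 6, 3)

Repeated division by 19 gives the digits low-to-high: 1199 = 2 + 6·19^1 + 3·19^2. Digit sequence: (2, 6, 3).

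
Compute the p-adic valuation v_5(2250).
v_5(2250) = 3

v_5(n) is the largest exponent k such that 5^k divides n. Factor out: 2250 = 5^3 · 18. (Sign doesn't affect v_p.) So v_5(2250) = 3.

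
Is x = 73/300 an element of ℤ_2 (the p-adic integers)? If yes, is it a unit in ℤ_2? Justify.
x ∉ ℤ_2 (v_2(x) = -2 < 0)

ℤ_2 = {x ∈ ℚ_2 : v_2(x) ≥ 0} and ℤ_2^× = {x ∈ ℤ_2 : v_2(x) = 0}. Here v_2(73/300) = v_2(num) − v_2(den) = -2; compare against these criteria.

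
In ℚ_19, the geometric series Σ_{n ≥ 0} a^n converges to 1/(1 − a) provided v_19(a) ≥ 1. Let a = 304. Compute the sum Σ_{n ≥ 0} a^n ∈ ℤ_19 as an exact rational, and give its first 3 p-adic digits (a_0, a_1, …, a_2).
Σ a^n = 1/(1 − a) = -1/303;  first 3 digits = (1, 16, 9)

v_19(a) = 1 ≥ 1, so the series converges in ℤ_19 to 1/(1 − a) = 1/(1 − 304) = -1/303. Expand this rational in ℤ_19: compute digits iteratively via d_i = x_i mod 19, x_{i+1} = (x_i − d_i)/19. The first 3 digits are (1, 16, 9).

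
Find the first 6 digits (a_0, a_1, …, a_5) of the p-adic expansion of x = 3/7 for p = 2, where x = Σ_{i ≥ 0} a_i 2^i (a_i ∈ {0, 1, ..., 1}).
(a_0, …, a_5) = (1, 0, 1, 0, 0, 1)

v_2(3/7) = 0 (numerator and denominator both coprime to 2), so x ∈ ℤ_2^×. Compute digits iteratively via a_i = x_i mod 2, x_{i+1} = (x_i − a_i)/2, with x_0 = x:
  x_0 = 3/7;  a_0 = 1;  x_1 = (x_0 − 1)/2 = -2/7
  x_1 = -2/7;  a_1 = 0;  x_2 = (x_1 − 0)/2 = -1/7
  x_2 = -1/7;  a_2 = 1;  x_3 = (x_2 − 1)/2 = -4/7
  x_3 = -4/7;  a_3 = 0;  x_4 = (x_3 − 0)/2 = -2/7
  x_4 = -2/7;  a_4 = 0;  x_5 = (x_4 − 0)/2 = -1/7
  x_5 = -1/7;  a_5 = 1;  x_6 = (x_5 − 1)/2 = -4/7
Digits: (1, 0, 1, 0, 0, 1).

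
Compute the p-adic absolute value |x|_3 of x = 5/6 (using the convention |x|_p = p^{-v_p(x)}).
|5/6|_3 = 3

Step 1 — compute v_3(x) by factoring powers of 3 out of the numerator and denominator: v_3(5/6) = -1. Step 2 — apply |x|_p = p^{-v_p(x)} = 3^{1} = 3.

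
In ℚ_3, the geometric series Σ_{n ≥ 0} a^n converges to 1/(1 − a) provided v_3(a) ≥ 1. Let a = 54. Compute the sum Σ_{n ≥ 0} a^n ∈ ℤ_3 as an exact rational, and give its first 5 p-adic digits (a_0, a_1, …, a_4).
Σ a^n = 1/(1 − a) = -1/53;  first 5 digits = (1, 0, 0, 2, 0)

v_3(a) = 3 ≥ 1, so the series converges in ℤ_3 to 1/(1 − a) = 1/(1 − 54) = -1/53. Expand this rational in ℤ_3: compute digits iteratively via d_i = x_i mod 3, x_{i+1} = (x_i − d_i)/3. The first 5 digits are (1, 0, 0, 2, 0).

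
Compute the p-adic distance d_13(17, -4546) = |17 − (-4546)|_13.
d_13(17, -4546) = 1/169

Step 1 — x − y = 17 − (-4546) = 4563. Step 2 — v_13(4563) = 2 (factor: 4563 = (13^2 · 27); the sign does not affect v_p). Step 3 — |x − y|_13 = 13^{-2} = 1/169.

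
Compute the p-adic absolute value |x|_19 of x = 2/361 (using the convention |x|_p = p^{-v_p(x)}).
|2/361|_19 = 361

Step 1 — compute v_19(x) by factoring powers of 19 out of the numerator and denominator: v_19(2/361) = -2. Step 2 — apply |x|_p = p^{-v_p(x)} = 19^{2} = 361.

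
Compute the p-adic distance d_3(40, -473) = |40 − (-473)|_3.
d_3(40, -473) = 1/27

Step 1 — x − y = 40 − (-473) = 513. Step 2 — v_3(513) = 3 (factor: 513 = (3^3 · 19); the sign does not affect v_p). Step 3 — |x − y|_3 = 3^{-3} = 1/27.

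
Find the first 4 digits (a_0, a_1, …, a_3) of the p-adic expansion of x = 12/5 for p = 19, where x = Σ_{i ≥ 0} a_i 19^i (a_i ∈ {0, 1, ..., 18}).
(a_0, …, a_3) = (10, 11, 7, 11)

v_19(12/5) = 0 (numerator and denominator both coprime to 19), so x ∈ ℤ_19^×. Compute digits iteratively via a_i = x_i mod 19, x_{i+1} = (x_i − a_i)/19, with x_0 = x:
  x_0 = 12/5;  a_0 = 10;  x_1 = (x_0 − 10)/19 = -2/5
  x_1 = -2/5;  a_1 = 11;  x_2 = (x_1 − 11)/19 = -3/5
  x_2 = -3/5;  a_2 = 7;  x_3 = (x_2 − 7)/19 = -2/5
  x_3 = -2/5;  a_3 = 11;  x_4 = (x_3 − 11)/19 = -3/5
Digits: (10, 11, 7, 11).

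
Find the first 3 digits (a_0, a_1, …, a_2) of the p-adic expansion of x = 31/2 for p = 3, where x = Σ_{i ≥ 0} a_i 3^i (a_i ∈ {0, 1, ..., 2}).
(a_0, …, a_2) = (2, 0, 0)

v_3(31/2) = 0 (numerator and denominator both coprime to 3), so x ∈ ℤ_3^×. Compute digits iteratively via a_i = x_i mod 3, x_{i+1} = (x_i − a_i)/3, with x_0 = x:
  x_0 = 31/2;  a_0 = 2;  x_1 = (x_0 − 2)/3 = 9/2
  x_1 = 9/2;  a_1 = 0;  x_2 = (x_1 − 0)/3 = 3/2
  x_2 = 3/2;  a_2 = 0;  x_3 = (x_2 − 0)/3 = 1/2
Digits: (2, 0, 0).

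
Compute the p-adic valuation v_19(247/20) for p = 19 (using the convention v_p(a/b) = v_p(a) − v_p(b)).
v_19(247/20) = 1

Factor powers of 19 from the numerator and denominator of the reduced fraction: 247 = 19^1 · 13 and 20 = 19^0 · 20. Apply v_p(a/b) = v_p(a) − v_p(b): v_19(247/20) = 1 − 0 = 1.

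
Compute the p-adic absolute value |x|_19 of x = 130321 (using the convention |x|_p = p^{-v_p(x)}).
|130321|_19 = 1/130321

Step 1 — compute v_19(x) by factoring powers of 19 out of the numerator and denominator: v_19(130321) = 4. Step 2 — apply |x|_p = p^{-v_p(x)} = 19^{-4} = 1/130321.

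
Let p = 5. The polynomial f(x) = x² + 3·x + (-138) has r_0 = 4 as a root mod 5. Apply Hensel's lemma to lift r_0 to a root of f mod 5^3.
r_2 = 39 (mod 125)

Hensel: r_{i+1} = r_i − f(r_i)·(f′(r_i))^{-1} mod 5^{i+2}, f′(x) = 2x + 3. Iterate:
  r_0 = 4 (mod 5)
  r_1 = 14 (mod 25)
  r_2 = 39 (mod 125)
Final: r = 39 satisfies f(r) ≡ 0 mod 5^3.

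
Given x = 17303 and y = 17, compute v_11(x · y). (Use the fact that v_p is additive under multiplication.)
v_11(294151) = 3

v_p(x) = 3 (factor: 17303 = 11^3 · 13); v_p(y) = 0 (factor: 17 = 11^0 · 17). Additivity: v_p(xy) = v_p(x) + v_p(y) = 3 + 0 = 3. (Direct check: xy = 294151 = 11^3 · (221).)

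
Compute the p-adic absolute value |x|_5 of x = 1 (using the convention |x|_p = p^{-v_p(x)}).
|1|_5 = 1

Step 1 — compute v_5(x) by factoring powers of 5 out of the numerator and denominator: v_5(1) = 0. Step 2 — apply |x|_p = p^{-v_p(x)} = 5^{0} = 1.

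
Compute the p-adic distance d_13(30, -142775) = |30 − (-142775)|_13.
d_13(30, -142775) = 1/28561

Step 1 — x − y = 30 − (-142775) = 142805. Step 2 — v_13(142805) = 4 (factor: 142805 = (13^4 · 5); the sign does not affect v_p). Step 3 — |x − y|_13 = 13^{-4} = 1/28561.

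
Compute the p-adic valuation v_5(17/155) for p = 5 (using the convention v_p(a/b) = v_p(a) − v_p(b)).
v_5(17/155) = -1

Factor powers of 5 from the numerator and denominator of the reduced fraction: 17 = 5^0 · 17 and 155 = 5^1 · 31. Apply v_p(a/b) = v_p(a) − v_p(b): v_5(17/155) = 0 − 1 = -1.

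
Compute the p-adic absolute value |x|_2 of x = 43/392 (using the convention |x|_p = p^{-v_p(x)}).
|43/392|_2 = 8

Step 1 — compute v_2(x) by factoring powers of 2 out of the numerator and denominator: v_2(43/392) = -3. Step 2 — apply |x|_p = p^{-v_p(x)} = 2^{3} = 8.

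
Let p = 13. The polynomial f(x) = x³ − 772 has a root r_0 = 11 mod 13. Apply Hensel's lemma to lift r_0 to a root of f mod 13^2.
r_1 = 63 (mod 169)

Hensel: r_{i+1} = r_i − f(r_i)/f′(r_i) mod 13^{i+2}, where f′(x) = 3x². Iterate:
  r_0 = 11 (mod 13)
  r_1 = 63 (mod 169)
Final: r = 63 with f(r) ≡ 0 mod 13^2.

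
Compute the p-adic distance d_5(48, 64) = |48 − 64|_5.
d_5(48, 64) = 1

Step 1 — x − y = 48 − 64 = -16. Step 2 — v_5(-16) = 0 (factor: -16 = −(5^0 · 16); the sign does not affect v_p). Step 3 — |x − y|_5 = 5^{0} = 1.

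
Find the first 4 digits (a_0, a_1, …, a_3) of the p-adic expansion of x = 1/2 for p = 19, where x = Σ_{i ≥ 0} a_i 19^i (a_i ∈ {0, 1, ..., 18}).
(a_0, …, a_3) = (10, 9, 9, 9)

v_19(1/2) = 0 (numerator and denominator both coprime to 19), so x ∈ ℤ_19^×. Compute digits iteratively via a_i = x_i mod 19, x_{i+1} = (x_i − a_i)/19, with x_0 = x:
  x_0 = 1/2;  a_0 = 10;  x_1 = (x_0 − 10)/19 = -1/2
  x_1 = -1/2;  a_1 = 9;  x_2 = (x_1 − 9)/19 = -1/2
  x_2 = -1/2;  a_2 = 9;  x_3 = (x_2 − 9)/19 = -1/2
  x_3 = -1/2;  a_3 = 9;  x_4 = (x_3 − 9)/19 = -1/2
Digits: (10, 9, 9, 9).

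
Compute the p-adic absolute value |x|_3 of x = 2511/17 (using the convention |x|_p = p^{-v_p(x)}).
|2511/17|_3 = 1/81

Step 1 — compute v_3(x) by factoring powers of 3 out of the numerator and denominator: v_3(2511/17) = 4. Step 2 — apply |x|_p = p^{-v_p(x)} = 3^{-4} = 1/81.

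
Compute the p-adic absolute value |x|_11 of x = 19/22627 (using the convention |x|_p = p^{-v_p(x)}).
|19/22627|_11 = 1331

Step 1 — compute v_11(x) by factoring powers of 11 out of the numerator and denominator: v_11(19/22627) = -3. Step 2 — apply |x|_p = p^{-v_p(x)} = 11^{3} = 1331.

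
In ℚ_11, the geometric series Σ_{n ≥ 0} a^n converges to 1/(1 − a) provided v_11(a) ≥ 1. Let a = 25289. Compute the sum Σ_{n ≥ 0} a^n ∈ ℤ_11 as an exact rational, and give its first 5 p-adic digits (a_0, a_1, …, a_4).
Σ a^n = 1/(1 − a) = -1/25288;  first 5 digits = (1, 0, 0, 8, 1)

v_11(a) = 3 ≥ 1, so the series converges in ℤ_11 to 1/(1 − a) = 1/(1 − 25289) = -1/25288. Expand this rational in ℤ_11: compute digits iteratively via d_i = x_i mod 11, x_{i+1} = (x_i − d_i)/11. The first 5 digits are (1, 0, 0, 8, 1).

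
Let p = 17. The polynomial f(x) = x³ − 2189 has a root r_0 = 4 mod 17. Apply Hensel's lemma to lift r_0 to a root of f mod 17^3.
r_2 = 1704 (mod 4913)

Hensel: r_{i+1} = r_i − f(r_i)/f′(r_i) mod 17^{i+2}, where f′(x) = 3x². Iterate:
  r_0 = 4 (mod 17)
  r_1 = 259 (mod 289)
  r_2 = 1704 (mod 4913)
Final: r = 1704 with f(r) ≡ 0 mod 17^3.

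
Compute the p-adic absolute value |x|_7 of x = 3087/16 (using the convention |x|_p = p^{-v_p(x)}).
|3087/16|_7 = 1/343

Step 1 — compute v_7(x) by factoring powers of 7 out of the numerator and denominator: v_7(3087/16) = 3. Step 2 — apply |x|_p = p^{-v_p(x)} = 7^{-3} = 1/343.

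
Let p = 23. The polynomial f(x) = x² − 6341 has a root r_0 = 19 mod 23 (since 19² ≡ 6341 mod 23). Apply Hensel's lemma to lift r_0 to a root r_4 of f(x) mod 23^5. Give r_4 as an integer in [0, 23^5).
r_4 = 3947992 (mod 6436343)

Hensel's recurrence: r_{i+1} = r_i − f(r_i)·(f′(r_i))^{-1} mod 23^{i+2}, with f′(x) = 2x. Iterate:
  r_0 = 19 (mod 23)
  r_1 = 65 (mod 529)
  r_2 = 5884 (mod 12167)
  r_3 = 30218 (mod 279841)
  r_4 = 3947992 (mod 6436343)
Final: r_4 = 3947992, and one checks f(r_4) ≡ 0 mod 23^5.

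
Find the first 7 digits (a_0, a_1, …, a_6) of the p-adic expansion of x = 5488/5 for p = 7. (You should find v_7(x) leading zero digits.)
(a_0, …, a_6) = (0, 0, 0, 6, 1, 4, 5)

v_7(5488/5) = 3, so a_0 = ... = a_2 = 0. Factor out: x = 7^3 · u with u = 16/5 a unit in ℤ_7. Expand u iteratively via a_{v+i} = u_i mod 7, u_{i+1} = (u_i − a_{v+i})/7:
  u_0 = 16/5;  a_3 = 6;  u_1 = (u_0 − 6)/7 = -2/5
  u_1 = -2/5;  a_4 = 1;  u_2 = (u_1 − 1)/7 = -1/5
  u_2 = -1/5;  a_5 = 4;  u_3 = (u_2 − 4)/7 = -3/5
  u_3 = -3/5;  a_6 = 5;  u_4 = (u_3 − 5)/7 = -4/5
Digits: (0, 0, 0, 6, 1, 4, 5).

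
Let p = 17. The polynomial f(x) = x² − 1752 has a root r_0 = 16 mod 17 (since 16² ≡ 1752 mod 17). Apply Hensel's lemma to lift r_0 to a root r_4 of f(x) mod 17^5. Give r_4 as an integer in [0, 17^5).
r_4 = 502128 (mod 1419857)

Hensel's recurrence: r_{i+1} = r_i − f(r_i)·(f′(r_i))^{-1} mod 17^{i+2}, with f′(x) = 2x. Iterate:
  r_0 = 16 (mod 17)
  r_1 = 135 (mod 289)
  r_2 = 1002 (mod 4913)
  r_3 = 1002 (mod 83521)
  r_4 = 502128 (mod 1419857)
Final: r_4 = 502128, and one checks f(r_4) ≡ 0 mod 17^5.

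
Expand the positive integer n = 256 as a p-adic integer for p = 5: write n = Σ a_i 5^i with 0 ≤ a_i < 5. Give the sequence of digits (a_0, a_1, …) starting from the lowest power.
(a_0, a_1, …) = (1, 1, 0, 2)

Repeated division by 5 gives the digits low-to-high: 256 = 1 + 1·5^1 + 2·5^3. Digit sequence: (1, 1, 0, 2).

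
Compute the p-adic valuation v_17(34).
v_17(34) = 1

v_17(n) is the largest exponent k such that 17^k divides n. Factor out: 34 = 17^1 · 2. (Sign doesn't affect v_p.) So v_17(34) = 1.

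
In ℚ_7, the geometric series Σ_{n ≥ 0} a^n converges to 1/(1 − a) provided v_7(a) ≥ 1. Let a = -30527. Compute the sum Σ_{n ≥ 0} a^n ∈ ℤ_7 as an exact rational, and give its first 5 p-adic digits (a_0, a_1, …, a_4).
Σ a^n = 1/(1 − a) = 1/30528;  first 5 digits = (1, 0, 0, 2, 1)

v_7(a) = 3 ≥ 1, so the series converges in ℤ_7 to 1/(1 − a) = 1/(1 − (-30527)) = 1/30528. Expand this rational in ℤ_7: compute digits iteratively via d_i = x_i mod 7, x_{i+1} = (x_i − d_i)/7. The first 5 digits are (1, 0, 0, 2, 1).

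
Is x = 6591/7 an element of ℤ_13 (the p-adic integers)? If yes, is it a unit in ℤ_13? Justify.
x ∈ ℤ_13 but not a unit; v_13(x) = 3 > 0

ℤ_13 = {x ∈ ℚ_13 : v_13(x) ≥ 0} and ℤ_13^× = {x ∈ ℤ_13 : v_13(x) = 0}. Here v_13(6591/7) = v_13(num) − v_13(den) = 3; compare against these criteria.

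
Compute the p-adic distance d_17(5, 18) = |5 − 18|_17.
d_17(5, 18) = 1

Step 1 — x − y = 5 − 18 = -13. Step 2 — v_17(-13) = 0 (factor: -13 = −(17^0 · 13); the sign does not affect v_p). Step 3 — |x − y|_17 = 17^{0} = 1.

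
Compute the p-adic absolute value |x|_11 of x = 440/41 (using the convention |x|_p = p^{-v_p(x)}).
|440/41|_11 = 1/11

Step 1 — compute v_11(x) by factoring powers of 11 out of the numerator and denominator: v_11(440/41) = 1. Step 2 — apply |x|_p = p^{-v_p(x)} = 11^{-1} = 1/11.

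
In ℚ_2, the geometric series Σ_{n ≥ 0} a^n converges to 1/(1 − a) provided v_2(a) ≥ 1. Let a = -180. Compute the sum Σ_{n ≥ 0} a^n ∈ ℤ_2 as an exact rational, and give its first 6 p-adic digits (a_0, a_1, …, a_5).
Σ a^n = 1/(1 − a) = 1/181;  first 6 digits = (1, 0, 1, 1, 1, 0)

v_2(a) = 2 ≥ 1, so the series converges in ℤ_2 to 1/(1 − a) = 1/(1 − (-180)) = 1/181. Expand this rational in ℤ_2: compute digits iteratively via d_i = x_i mod 2, x_{i+1} = (x_i − d_i)/2. The first 6 digits are (1, 0, 1, 1, 1, 0).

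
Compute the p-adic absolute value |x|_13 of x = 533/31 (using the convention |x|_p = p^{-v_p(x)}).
|533/31|_13 = 1/13

Step 1 — compute v_13(x) by factoring powers of 13 out of the numerator and denominator: v_13(533/31) = 1. Step 2 — apply |x|_p = p^{-v_p(x)} = 13^{-1} = 1/13.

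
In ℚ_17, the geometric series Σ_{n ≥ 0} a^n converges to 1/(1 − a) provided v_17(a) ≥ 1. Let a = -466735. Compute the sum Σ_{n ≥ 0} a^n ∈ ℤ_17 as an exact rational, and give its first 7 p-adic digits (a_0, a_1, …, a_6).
Σ a^n = 1/(1 − a) = 1/466736;  first 7 digits = (1, 0, 0, 7, 11, 16, 14)

v_17(a) = 3 ≥ 1, so the series converges in ℤ_17 to 1/(1 − a) = 1/(1 − (-466735)) = 1/466736. Expand this rational in ℤ_17: compute digits iteratively via d_i = x_i mod 17, x_{i+1} = (x_i − d_i)/17. The first 7 digits are (1, 0, 0, 7, 11, 16, 14).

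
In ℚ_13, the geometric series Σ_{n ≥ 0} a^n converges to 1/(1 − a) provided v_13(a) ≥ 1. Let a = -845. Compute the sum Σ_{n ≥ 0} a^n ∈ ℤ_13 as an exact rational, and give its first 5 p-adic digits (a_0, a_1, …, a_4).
Σ a^n = 1/(1 − a) = 1/846;  first 5 digits = (1, 0, 8, 12, 11)

v_13(a) = 2 ≥ 1, so the series converges in ℤ_13 to 1/(1 − a) = 1/(1 − (-845)) = 1/846. Expand this rational in ℤ_13: compute digits iteratively via d_i = x_i mod 13, x_{i+1} = (x_i − d_i)/13. The first 5 digits are (1, 0, 8, 12, 11).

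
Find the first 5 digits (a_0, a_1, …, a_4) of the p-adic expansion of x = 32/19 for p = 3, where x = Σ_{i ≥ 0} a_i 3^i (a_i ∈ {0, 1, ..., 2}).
(a_0, …, a_4) = (2, 1, 2, 0, 1)

v_3(32/19) = 0 (numerator and denominator both coprime to 3), so x ∈ ℤ_3^×. Compute digits iteratively via a_i = x_i mod 3, x_{i+1} = (x_i − a_i)/3, with x_0 = x:
  x_0 = 32/19;  a_0 = 2;  x_1 = (x_0 − 2)/3 = -2/19
  x_1 = -2/19;  a_1 = 1;  x_2 = (x_1 − 1)/3 = -7/19
  x_2 = -7/19;  a_2 = 2;  x_3 = (x_2 − 2)/3 = -15/19
  x_3 = -15/19;  a_3 = 0;  x_4 = (x_3 − 0)/3 = -5/19
  x_4 = -5/19;  a_4 = 1;  x_5 = (x_4 − 1)/3 = -8/19
Digits: (2, 1, 2, 0, 1).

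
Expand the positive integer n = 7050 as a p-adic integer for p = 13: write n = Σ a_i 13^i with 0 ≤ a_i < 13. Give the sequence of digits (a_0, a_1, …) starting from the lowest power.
(a_0, a_1, …) = (4, 9, 2, 3)

Repeated division by 13 gives the digits low-to-high: 7050 = 4 + 9·13^1 + 2·13^2 + 3·13^3. Digit sequence: (4, 9, 2, 3).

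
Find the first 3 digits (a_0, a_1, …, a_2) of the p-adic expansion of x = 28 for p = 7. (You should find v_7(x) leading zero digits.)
(a_0, …, a_2) = (0, 4, 0)

v_7(28) = 1, so a_0 = ... = a_0 = 0. Factor out: x = 7^1 · u with u = 4 a unit in ℤ_7. Expand u iteratively via a_{v+i} = u_i mod 7, u_{i+1} = (u_i − a_{v+i})/7:
  u_0 = 4;  a_1 = 4;  u_1 = (u_0 − 4)/7 = 0
  u_1 = 0;  a_2 = 0;  u_2 = (u_1 − 0)/7 = 0
Digits: (0, 4, 0).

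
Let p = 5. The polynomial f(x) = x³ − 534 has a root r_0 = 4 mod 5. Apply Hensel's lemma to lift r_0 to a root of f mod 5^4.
r_3 = 244 (mod 625)

Hensel: r_{i+1} = r_i − f(r_i)/f′(r_i) mod 5^{i+2}, where f′(x) = 3x². Iterate:
  r_0 = 4 (mod 5)
  r_1 = 19 (mod 25)
  r_2 = 119 (mod 125)
  r_3 = 244 (mod 625)
Final: r = 244 with f(r) ≡ 0 mod 5^4.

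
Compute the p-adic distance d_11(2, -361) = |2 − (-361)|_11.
d_11(2, -361) = 1/121

Step 1 — x − y = 2 − (-361) = 363. Step 2 — v_11(363) = 2 (factor: 363 = (11^2 · 3); the sign does not affect v_p). Step 3 — |x − y|_11 = 11^{-2} = 1/121.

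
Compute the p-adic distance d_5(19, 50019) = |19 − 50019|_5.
d_5(19, 50019) = 1/3125

Step 1 — x − y = 19 − 50019 = -50000. Step 2 — v_5(-50000) = 5 (factor: -50000 = −(5^5 · 16); the sign does not affect v_p). Step 3 — |x − y|_5 = 5^{-5} = 1/3125.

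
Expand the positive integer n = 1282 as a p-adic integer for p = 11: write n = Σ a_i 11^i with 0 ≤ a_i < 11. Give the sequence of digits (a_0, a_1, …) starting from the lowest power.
(a_0, a_1, …) = (6, 6, 10)

Repeated division by 11 gives the digits low-to-high: 1282 = 6 + 6·11^1 + 10·11^2. Digit sequence: (6, 6, 10).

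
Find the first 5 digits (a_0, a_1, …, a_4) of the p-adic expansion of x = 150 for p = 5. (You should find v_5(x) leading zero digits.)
(a_0, …, a_4) = (0, 0, 1, 1, 0)

v_5(150) = 2, so a_0 = ... = a_1 = 0. Factor out: x = 5^2 · u with u = 6 a unit in ℤ_5. Expand u iteratively via a_{v+i} = u_i mod 5, u_{i+1} = (u_i − a_{v+i})/5:
  u_0 = 6;  a_2 = 1;  u_1 = (u_0 − 1)/5 = 1
  u_1 = 1;  a_3 = 1;  u_2 = (u_1 − 1)/5 = 0
  u_2 = 0;  a_4 = 0;  u_3 = (u_2 − 0)/5 = 0
Digits: (0, 0, 1, 1, 0).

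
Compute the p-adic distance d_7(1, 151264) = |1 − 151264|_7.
d_7(1, 151264) = 1/16807

Step 1 — x − y = 1 − 151264 = -151263. Step 2 — v_7(-151263) = 5 (factor: -151263 = −(7^5 · 9); the sign does not affect v_p). Step 3 — |x − y|_7 = 7^{-5} = 1/16807.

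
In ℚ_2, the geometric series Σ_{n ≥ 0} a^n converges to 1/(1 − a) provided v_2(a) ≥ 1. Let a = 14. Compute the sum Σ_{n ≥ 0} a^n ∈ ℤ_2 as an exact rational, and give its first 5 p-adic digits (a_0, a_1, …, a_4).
Σ a^n = 1/(1 − a) = -1/13;  first 5 digits = (1, 1, 0, 1, 1)

v_2(a) = 1 ≥ 1, so the series converges in ℤ_2 to 1/(1 − a) = 1/(1 − 14) = -1/13. Expand this rational in ℤ_2: compute digits iteratively via d_i = x_i mod 2, x_{i+1} = (x_i − d_i)/2. The first 5 digits are (1, 1, 0, 1, 1).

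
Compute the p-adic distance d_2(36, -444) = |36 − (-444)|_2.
d_2(36, -444) = 1/32

Step 1 — x − y = 36 − (-444) = 480. Step 2 — v_2(480) = 5 (factor: 480 = (2^5 · 15); the sign does not affect v_p). Step 3 — |x − y|_2 = 2^{-5} = 1/32.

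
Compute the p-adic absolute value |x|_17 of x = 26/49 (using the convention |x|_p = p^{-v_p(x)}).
|26/49|_17 = 1

Step 1 — compute v_17(x) by factoring powers of 17 out of the numerator and denominator: v_17(26/49) = 0. Step 2 — apply |x|_p = p^{-v_p(x)} = 17^{0} = 1.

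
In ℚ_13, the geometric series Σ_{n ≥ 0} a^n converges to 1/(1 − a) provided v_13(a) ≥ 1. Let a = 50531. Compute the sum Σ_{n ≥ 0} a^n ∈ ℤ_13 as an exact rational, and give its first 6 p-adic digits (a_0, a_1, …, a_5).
Σ a^n = 1/(1 − a) = -1/50530;  first 6 digits = (1, 0, 0, 10, 1, 0)

v_13(a) = 3 ≥ 1, so the series converges in ℤ_13 to 1/(1 − a) = 1/(1 − 50531) = -1/50530. Expand this rational in ℤ_13: compute digits iteratively via d_i = x_i mod 13, x_{i+1} = (x_i − d_i)/13. The first 6 digits are (1, 0, 0, 10, 1, 0).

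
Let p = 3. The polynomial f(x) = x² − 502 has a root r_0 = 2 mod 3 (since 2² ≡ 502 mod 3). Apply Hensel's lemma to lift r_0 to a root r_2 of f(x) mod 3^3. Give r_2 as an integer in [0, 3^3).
r_2 = 23 (mod 27)

Hensel's recurrence: r_{i+1} = r_i − f(r_i)·(f′(r_i))^{-1} mod 3^{i+2}, with f′(x) = 2x. Iterate:
  r_0 = 2 (mod 3)
  r_1 = 5 (mod 9)
  r_2 = 23 (mod 27)
Final: r_2 = 23, and one checks f(r_2) ≡ 0 mod 3^3.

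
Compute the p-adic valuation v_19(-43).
v_19(-43) = 0

v_19(n) is the largest exponent k such that 19^k divides n. Factor out: -43 = -19^0 · 43. (Sign doesn't affect v_p.) So v_19(-43) = 0.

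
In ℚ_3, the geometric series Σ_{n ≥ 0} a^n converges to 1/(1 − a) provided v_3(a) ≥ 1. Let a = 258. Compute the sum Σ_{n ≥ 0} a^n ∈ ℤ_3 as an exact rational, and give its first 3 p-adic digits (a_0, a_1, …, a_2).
Σ a^n = 1/(1 − a) = -1/257;  first 3 digits = (1, 2, 2)

v_3(a) = 1 ≥ 1, so the series converges in ℤ_3 to 1/(1 − a) = 1/(1 − 258) = -1/257. Expand this rational in ℤ_3: compute digits iteratively via d_i = x_i mod 3, x_{i+1} = (x_i − d_i)/3. The first 3 digits are (1, 2, 2).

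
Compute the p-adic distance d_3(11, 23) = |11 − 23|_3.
d_3(11, 23) = 1/3

Step 1 — x − y = 11 − 23 = -12. Step 2 — v_3(-12) = 1 (factor: -12 = −(3^1 · 4); the sign does not affect v_p). Step 3 — |x − y|_3 = 3^{-1} = 1/3.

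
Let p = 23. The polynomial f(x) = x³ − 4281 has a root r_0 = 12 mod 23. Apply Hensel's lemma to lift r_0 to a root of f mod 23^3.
r_2 = 8706 (mod 12167)

Hensel: r_{i+1} = r_i − f(r_i)/f′(r_i) mod 23^{i+2}, where f′(x) = 3x². Iterate:
  r_0 = 12 (mod 23)
  r_1 = 242 (mod 529)
  r_2 = 8706 (mod 12167)
Final: r = 8706 with f(r) ≡ 0 mod 23^3.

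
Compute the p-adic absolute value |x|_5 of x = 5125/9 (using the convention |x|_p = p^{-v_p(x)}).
|5125/9|_5 = 1/125

Step 1 — compute v_5(x) by factoring powers of 5 out of the numerator and denominator: v_5(5125/9) = 3. Step 2 — apply |x|_p = p^{-v_p(x)} = 5^{-3} = 1/125.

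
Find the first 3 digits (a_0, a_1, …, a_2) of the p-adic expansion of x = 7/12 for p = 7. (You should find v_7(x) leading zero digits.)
(a_0, …, a_2) = (0, 3, 6)

v_7(7/12) = 1, so a_0 = ... = a_0 = 0. Factor out: x = 7^1 · u with u = 1/12 a unit in ℤ_7. Expand u iteratively via a_{v+i} = u_i mod 7, u_{i+1} = (u_i − a_{v+i})/7:
  u_0 = 1/12;  a_1 = 3;  u_1 = (u_0 − 3)/7 = -5/12
  u_1 = -5/12;  a_2 = 6;  u_2 = (u_1 − 6)/7 = -11/12
Digits: (0, 3, 6).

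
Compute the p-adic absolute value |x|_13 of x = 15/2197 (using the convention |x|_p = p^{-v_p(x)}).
|15/2197|_13 = 2197

Step 1 — compute v_13(x) by factoring powers of 13 out of the numerator and denominator: v_13(15/2197) = -3. Step 2 — apply |x|_p = p^{-v_p(x)} = 13^{3} = 2197.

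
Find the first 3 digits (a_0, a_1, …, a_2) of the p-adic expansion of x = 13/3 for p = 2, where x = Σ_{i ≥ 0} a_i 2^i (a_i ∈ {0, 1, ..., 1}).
(a_0, …, a_2) = (1, 1, 1)

v_2(13/3) = 0 (numerator and denominator both coprime to 2), so x ∈ ℤ_2^×. Compute digits iteratively via a_i = x_i mod 2, x_{i+1} = (x_i − a_i)/2, with x_0 = x:
  x_0 = 13/3;  a_0 = 1;  x_1 = (x_0 − 1)/2 = 5/3
  x_1 = 5/3;  a_1 = 1;  x_2 = (x_1 − 1)/2 = 1/3
  x_2 = 1/3;  a_2 = 1;  x_3 = (x_2 − 1)/2 = -1/3
Digits: (1, 1, 1).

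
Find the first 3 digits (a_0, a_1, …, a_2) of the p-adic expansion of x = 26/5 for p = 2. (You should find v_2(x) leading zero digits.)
(a_0, …, a_2) = (0, 1, 0)

v_2(26/5) = 1, so a_0 = ... = a_0 = 0. Factor out: x = 2^1 · u with u = 13/5 a unit in ℤ_2. Expand u iteratively via a_{v+i} = u_i mod 2, u_{i+1} = (u_i − a_{v+i})/2:
  u_0 = 13/5;  a_1 = 1;  u_1 = (u_0 − 1)/2 = 4/5
  u_1 = 4/5;  a_2 = 0;  u_2 = (u_1 − 0)/2 = 2/5
Digits: (0, 1, 0).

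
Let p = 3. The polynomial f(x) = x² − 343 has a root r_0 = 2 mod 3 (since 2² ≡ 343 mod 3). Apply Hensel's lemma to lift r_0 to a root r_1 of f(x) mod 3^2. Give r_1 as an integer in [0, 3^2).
r_1 = 8 (mod 9)

Hensel's recurrence: r_{i+1} = r_i − f(r_i)·(f′(r_i))^{-1} mod 3^{i+2}, with f′(x) = 2x. Iterate:
  r_0 = 2 (mod 3)
  r_1 = 8 (mod 9)
Final: r_1 = 8, and one checks f(r_1) ≡ 0 mod 3^2.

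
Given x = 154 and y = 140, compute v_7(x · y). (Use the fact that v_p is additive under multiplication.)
v_7(21560) = 2

v_p(x) = 1 (factor: 154 = 7^1 · 22); v_p(y) = 1 (factor: 140 = 7^1 · 20). Additivity: v_p(xy) = v_p(x) + v_p(y) = 1 + 1 = 2. (Direct check: xy = 21560 = 7^2 · (440).)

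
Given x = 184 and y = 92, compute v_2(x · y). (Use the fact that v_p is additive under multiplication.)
v_2(16928) = 5

v_p(x) = 3 (factor: 184 = 2^3 · 23); v_p(y) = 2 (factor: 92 = 2^2 · 23). Additivity: v_p(xy) = v_p(x) + v_p(y) = 3 + 2 = 5. (Direct check: xy = 16928 = 2^5 · (529).)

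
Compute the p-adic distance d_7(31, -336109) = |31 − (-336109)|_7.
d_7(31, -336109) = 1/16807

Step 1 — x − y = 31 − (-336109) = 336140. Step 2 — v_7(336140) = 5 (factor: 336140 = (7^5 · 20); the sign does not affect v_p). Step 3 — |x − y|_7 = 7^{-5} = 1/16807.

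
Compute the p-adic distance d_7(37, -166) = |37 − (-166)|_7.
d_7(37, -166) = 1/7

Step 1 — x − y = 37 − (-166) = 203. Step 2 — v_7(203) = 1 (factor: 203 = (7^1 · 29); the sign does not affect v_p). Step 3 — |x − y|_7 = 7^{-1} = 1/7.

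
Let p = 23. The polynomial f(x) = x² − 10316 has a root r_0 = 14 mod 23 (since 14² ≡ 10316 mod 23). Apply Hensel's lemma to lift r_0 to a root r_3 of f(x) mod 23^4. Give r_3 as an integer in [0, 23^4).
r_3 = 229508 (mod 279841)

Hensel's recurrence: r_{i+1} = r_i − f(r_i)·(f′(r_i))^{-1} mod 23^{i+2}, with f′(x) = 2x. Iterate:
  r_0 = 14 (mod 23)
  r_1 = 451 (mod 529)
  r_2 = 10502 (mod 12167)
  r_3 = 229508 (mod 279841)
Final: r_3 = 229508, and one checks f(r_3) ≡ 0 mod 23^4.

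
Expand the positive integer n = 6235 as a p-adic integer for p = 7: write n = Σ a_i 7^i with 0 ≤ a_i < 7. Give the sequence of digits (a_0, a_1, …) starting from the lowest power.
(a_0, a_1, …) = (5, 1, 1, 4, 2)

Repeated division by 7 gives the digits low-to-high: 6235 = 5 + 1·7^1 + 1·7^2 + 4·7^3 + 2·7^4. Digit sequence: (5, 1, 1, 4, 2).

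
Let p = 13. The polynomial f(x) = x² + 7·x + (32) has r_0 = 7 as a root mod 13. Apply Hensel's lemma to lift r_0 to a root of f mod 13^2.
r_1 = 33 (mod 169)

Hensel: r_{i+1} = r_i − f(r_i)·(f′(r_i))^{-1} mod 13^{i+2}, f′(x) = 2x + 7. Iterate:
  r_0 = 7 (mod 13)
  r_1 = 33 (mod 169)
Final: r = 33 satisfies f(r) ≡ 0 mod 13^2.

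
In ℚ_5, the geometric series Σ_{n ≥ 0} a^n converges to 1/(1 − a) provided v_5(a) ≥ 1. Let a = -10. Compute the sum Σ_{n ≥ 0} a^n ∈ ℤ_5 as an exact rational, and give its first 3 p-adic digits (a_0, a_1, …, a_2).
Σ a^n = 1/(1 − a) = 1/11;  first 3 digits = (1, 3, 3)

v_5(a) = 1 ≥ 1, so the series converges in ℤ_5 to 1/(1 − a) = 1/(1 − (-10)) = 1/11. Expand this rational in ℤ_5: compute digits iteratively via d_i = x_i mod 5, x_{i+1} = (x_i − d_i)/5. The first 3 digits are (1, 3, 3).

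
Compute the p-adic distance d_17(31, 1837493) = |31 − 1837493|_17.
d_17(31, 1837493) = 1/83521

Step 1 — x − y = 31 − 1837493 = -1837462. Step 2 — v_17(-1837462) = 4 (factor: -1837462 = −(17^4 · 22); the sign does not affect v_p). Step 3 — |x − y|_17 = 17^{-4} = 1/83521.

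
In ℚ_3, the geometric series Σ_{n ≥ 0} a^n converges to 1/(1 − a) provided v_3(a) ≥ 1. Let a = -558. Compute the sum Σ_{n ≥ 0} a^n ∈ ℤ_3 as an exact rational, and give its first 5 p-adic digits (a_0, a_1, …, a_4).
Σ a^n = 1/(1 − a) = 1/559;  first 5 digits = (1, 0, 1, 0, 0)

v_3(a) = 2 ≥ 1, so the series converges in ℤ_3 to 1/(1 − a) = 1/(1 − (-558)) = 1/559. Expand this rational in ℤ_3: compute digits iteratively via d_i = x_i mod 3, x_{i+1} = (x_i − d_i)/3. The first 5 digits are (1, 0, 1, 0, 0).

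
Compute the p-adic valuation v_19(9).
v_19(9) = 0

v_19(n) is the largest exponent k such that 19^k divides n. Factor out: 9 = 19^0 · 9. (Sign doesn't affect v_p.) So v_19(9) = 0.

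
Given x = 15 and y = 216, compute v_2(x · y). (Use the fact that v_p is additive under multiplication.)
v_2(3240) = 3

v_p(x) = 0 (factor: 15 = 2^0 · 15); v_p(y) = 3 (factor: 216 = 2^3 · 27). Additivity: v_p(xy) = v_p(x) + v_p(y) = 0 + 3 = 3. (Direct check: xy = 3240 = 2^3 · (405).)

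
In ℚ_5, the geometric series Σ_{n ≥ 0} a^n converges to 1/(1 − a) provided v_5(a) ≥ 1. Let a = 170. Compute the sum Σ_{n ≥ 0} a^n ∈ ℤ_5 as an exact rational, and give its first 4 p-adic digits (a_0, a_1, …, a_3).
Σ a^n = 1/(1 − a) = -1/169;  first 4 digits = (1, 4, 2, 1)

v_5(a) = 1 ≥ 1, so the series converges in ℤ_5 to 1/(1 − a) = 1/(1 − 170) = -1/169. Expand this rational in ℤ_5: compute digits iteratively via d_i = x_i mod 5, x_{i+1} = (x_i − d_i)/5. The first 4 digits are (1, 4, 2, 1).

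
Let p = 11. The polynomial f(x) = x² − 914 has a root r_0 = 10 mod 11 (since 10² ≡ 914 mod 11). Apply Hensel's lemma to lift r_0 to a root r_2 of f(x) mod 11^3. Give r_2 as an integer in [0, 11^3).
r_2 = 87 (mod 1331)

Hensel's recurrence: r_{i+1} = r_i − f(r_i)·(f′(r_i))^{-1} mod 11^{i+2}, with f′(x) = 2x. Iterate:
  r_0 = 10 (mod 11)
  r_1 = 87 (mod 121)
  r_2 = 87 (mod 1331)
Final: r_2 = 87, and one checks f(r_2) ≡ 0 mod 11^3.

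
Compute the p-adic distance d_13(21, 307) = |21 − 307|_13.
d_13(21, 307) = 1/13

Step 1 — x − y = 21 − 307 = -286. Step 2 — v_13(-286) = 1 (factor: -286 = −(13^1 · 22); the sign does not affect v_p). Step 3 — |x − y|_13 = 13^{-1} = 1/13.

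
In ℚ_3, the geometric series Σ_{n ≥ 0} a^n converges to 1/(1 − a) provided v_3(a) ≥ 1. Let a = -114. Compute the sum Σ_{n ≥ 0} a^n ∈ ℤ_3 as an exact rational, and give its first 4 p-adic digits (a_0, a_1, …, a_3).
Σ a^n = 1/(1 − a) = 1/115;  first 4 digits = (1, 1, 0, 1)

v_3(a) = 1 ≥ 1, so the series converges in ℤ_3 to 1/(1 − a) = 1/(1 − (-114)) = 1/115. Expand this rational in ℤ_3: compute digits iteratively via d_i = x_i mod 3, x_{i+1} = (x_i − d_i)/3. The first 4 digits are (1, 1, 0, 1).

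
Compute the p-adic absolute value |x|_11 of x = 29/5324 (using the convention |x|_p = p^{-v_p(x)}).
|29/5324|_11 = 1331

Step 1 — compute v_11(x) by factoring powers of 11 out of the numerator and denominator: v_11(29/5324) = -3. Step 2 — apply |x|_p = p^{-v_p(x)} = 11^{3} = 1331.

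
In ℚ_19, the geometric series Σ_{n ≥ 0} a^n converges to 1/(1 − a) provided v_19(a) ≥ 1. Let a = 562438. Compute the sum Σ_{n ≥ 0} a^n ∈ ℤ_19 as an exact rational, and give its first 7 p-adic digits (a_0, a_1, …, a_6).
Σ a^n = 1/(1 − a) = -1/562437;  first 7 digits = (1, 0, 0, 6, 4, 0, 17)

v_19(a) = 3 ≥ 1, so the series converges in ℤ_19 to 1/(1 − a) = 1/(1 − 562438) = -1/562437. Expand this rational in ℤ_19: compute digits iteratively via d_i = x_i mod 19, x_{i+1} = (x_i − d_i)/19. The first 7 digits are (1, 0, 0, 6, 4, 0, 17).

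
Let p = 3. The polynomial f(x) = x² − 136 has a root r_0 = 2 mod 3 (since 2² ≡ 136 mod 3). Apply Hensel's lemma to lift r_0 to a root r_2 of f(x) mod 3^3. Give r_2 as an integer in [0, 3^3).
r_2 = 26 (mod 27)

Hensel's recurrence: r_{i+1} = r_i − f(r_i)·(f′(r_i))^{-1} mod 3^{i+2}, with f′(x) = 2x. Iterate:
  r_0 = 2 (mod 3)
  r_1 = 8 (mod 9)
  r_2 = 26 (mod 27)
Final: r_2 = 26, and one checks f(r_2) ≡ 0 mod 3^3.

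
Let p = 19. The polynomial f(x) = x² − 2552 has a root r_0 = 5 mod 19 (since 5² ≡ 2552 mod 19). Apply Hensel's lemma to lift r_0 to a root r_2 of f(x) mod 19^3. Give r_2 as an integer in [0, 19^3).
r_2 = 5059 (mod 6859)

Hensel's recurrence: r_{i+1} = r_i − f(r_i)·(f′(r_i))^{-1} mod 19^{i+2}, with f′(x) = 2x. Iterate:
  r_0 = 5 (mod 19)
  r_1 = 5 (mod 361)
  r_2 = 5059 (mod 6859)
Final: r_2 = 5059, and one checks f(r_2) ≡ 0 mod 19^3.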